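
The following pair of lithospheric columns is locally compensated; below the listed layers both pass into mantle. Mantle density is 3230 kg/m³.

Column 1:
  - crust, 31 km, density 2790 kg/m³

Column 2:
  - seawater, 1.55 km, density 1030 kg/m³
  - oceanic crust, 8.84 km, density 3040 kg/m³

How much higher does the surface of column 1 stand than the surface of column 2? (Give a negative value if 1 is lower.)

For any compensation level in the mantle, the mantle terms cancel and isostasy reduces to e = (Σt_1 − Σt_2) − (Σ(ρt)_1 − Σ(ρt)_2) / ρ_m.
Σt_1 = 31 km; Σt_2 = 10.39 km; Σ(ρt)_1 = 86490; Σ(ρt)_2 = 28470.1 (in km·kg/m³).
e = (31 − 10.39) − (86490 − 28470.1) / 3230 = 2.65 km.

2.65 km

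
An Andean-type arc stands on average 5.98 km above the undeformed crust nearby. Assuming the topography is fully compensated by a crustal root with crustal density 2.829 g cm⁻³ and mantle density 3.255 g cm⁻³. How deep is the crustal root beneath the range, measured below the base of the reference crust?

39.7 km

By Archimedes' principle applied to the lithosphere: the weight of the topography is balanced by the buoyancy of the root, ρ_c h = (ρ_m − ρ_c) r.
r = h · ρ_c / (ρ_m − ρ_c) = 5.98 km × 2.829 / (3.255 − 2.829) = 39.7 km.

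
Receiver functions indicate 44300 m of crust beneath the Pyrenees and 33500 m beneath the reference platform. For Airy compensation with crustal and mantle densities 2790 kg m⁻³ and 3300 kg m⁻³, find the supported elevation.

Excess crust Δ = 44300 m − 33500 m = 10800 m, split between elevation h and root r with h + r = Δ.
Airy balance ρ_c h = (ρ_m − ρ_c) r gives r = h ρ_c/(ρ_m − ρ_c), so h (1 + ρ_c/(ρ_m − ρ_c)) = Δ, i.e. h = Δ (ρ_m − ρ_c)/ρ_m.
h = 10800 m × 510/3300 = 1670 m.

1670 m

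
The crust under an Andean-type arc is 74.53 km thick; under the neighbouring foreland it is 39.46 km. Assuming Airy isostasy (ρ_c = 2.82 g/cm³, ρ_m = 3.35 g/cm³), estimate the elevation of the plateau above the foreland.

5.55 km

Excess crust Δ = 74.53 km − 39.46 km = 35.07 km, split between elevation h and root r with h + r = Δ.
Airy balance ρ_c h = (ρ_m − ρ_c) r gives r = h ρ_c/(ρ_m − ρ_c), so h (1 + ρ_c/(ρ_m − ρ_c)) = Δ, i.e. h = Δ (ρ_m − ρ_c)/ρ_m.
h = 35.07 km × 0.53/3.35 = 5.55 km.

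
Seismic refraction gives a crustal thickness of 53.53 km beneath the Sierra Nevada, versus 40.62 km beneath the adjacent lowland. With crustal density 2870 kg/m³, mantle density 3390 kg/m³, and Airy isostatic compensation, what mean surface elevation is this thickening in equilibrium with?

Excess crust Δ = 53.53 km − 40.62 km = 12.91 km, split between elevation h and root r with h + r = Δ.
Airy balance ρ_c h = (ρ_m − ρ_c) r gives r = h ρ_c/(ρ_m − ρ_c), so h (1 + ρ_c/(ρ_m − ρ_c)) = Δ, i.e. h = Δ (ρ_m − ρ_c)/ρ_m.
h = 12.91 km × 520/3390 = 1.98 km.

1.98 km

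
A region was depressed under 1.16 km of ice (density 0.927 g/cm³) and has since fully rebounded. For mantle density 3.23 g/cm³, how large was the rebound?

0.333 km

Removing the load lets mantle flow back in; uplift u satisfies ρ_ice t = ρ_m u.
u = t ρ_ice/ρ_m = 1.16 km × 0.927/3.23 = 0.333 km.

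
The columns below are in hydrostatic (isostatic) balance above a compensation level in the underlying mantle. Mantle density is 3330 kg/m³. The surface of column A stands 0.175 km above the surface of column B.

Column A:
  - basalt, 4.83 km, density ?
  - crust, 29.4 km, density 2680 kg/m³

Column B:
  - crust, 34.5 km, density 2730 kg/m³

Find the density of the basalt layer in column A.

Take the compensation level at the base of the deeper column (depth z_c below the surface of column A) and equate Σ ρ_i t_i down to z_c; mantle fills any gap and the z_c terms cancel.
Column A: 4.83×ρ + 29.4×2680 + (z_c − 34.23)×3330
Column B: 0.175×0 + 34.5×2730 + (z_c − 0.175 − 34.5)×3330
The z_c×3330 term appears on both sides and cancels. Collect the known terms of each column as K = Σ(ρt)_known − 3330 × (depth of known layers): K_A = 78792 − 3330×34.23 = −35193.9; K_B = 94185 − 3330×(0.175 + 34.5) = −21282.75.
Balance: K_A + 4.83×ρ = K_B, so ρ = (K_B − K_A)/4.83 = 13911.1/4.83 = 2880 kg/m³.

2880 kg/m³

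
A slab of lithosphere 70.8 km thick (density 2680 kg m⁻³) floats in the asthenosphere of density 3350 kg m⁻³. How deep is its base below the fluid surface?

56.6 km

Draft d = t ρ_obj/ρ_fluid = 70.8 km × 2680/3350 = 56.6 km.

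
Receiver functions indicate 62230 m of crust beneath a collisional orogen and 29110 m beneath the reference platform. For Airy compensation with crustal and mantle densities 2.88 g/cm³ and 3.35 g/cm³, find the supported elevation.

Excess crust Δ = 62230 m − 29110 m = 33120 m, split between elevation h and root r with h + r = Δ.
Airy balance ρ_c h = (ρ_m − ρ_c) r gives r = h ρ_c/(ρ_m − ρ_c), so h (1 + ρ_c/(ρ_m − ρ_c)) = Δ, i.e. h = Δ (ρ_m − ρ_c)/ρ_m.
h = 33120 m × 0.47/3.35 = 4650 m.

4650 m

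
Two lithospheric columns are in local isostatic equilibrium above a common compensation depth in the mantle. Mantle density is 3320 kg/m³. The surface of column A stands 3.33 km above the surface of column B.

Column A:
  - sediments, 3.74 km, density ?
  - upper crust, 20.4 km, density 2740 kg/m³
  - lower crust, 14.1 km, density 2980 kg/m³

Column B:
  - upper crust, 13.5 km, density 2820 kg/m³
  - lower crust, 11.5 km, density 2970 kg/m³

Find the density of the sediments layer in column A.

Take the compensation level at the base of the deeper column (depth z_c below the surface of column A) and equate Σ ρ_i t_i down to z_c; mantle fills any gap and the z_c terms cancel.
Column A: 3.74×ρ + 20.4×2740 + 14.1×2980 + (z_c − 38.24)×3320
Column B: 3.33×0 + 13.5×2820 + 11.5×2970 + (z_c − 3.33 − 25)×3320
The z_c×3320 term appears on both sides and cancels. Collect the known terms of each column as K = Σ(ρt)_known − 3320 × (depth of known layers): K_A = 97914 − 3320×38.24 = −29042.8; K_B = 72225 − 3320×(3.33 + 25) = −21830.6.
Balance: K_A + 3.74×ρ = K_B, so ρ = (K_B − K_A)/3.74 = 7212.2/3.74 = 1930 kg/m³.

1930 kg/m³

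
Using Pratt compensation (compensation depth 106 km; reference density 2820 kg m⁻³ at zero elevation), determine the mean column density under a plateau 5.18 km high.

2690 kg m⁻³

Pratt balance: ρ_ref D = ρ (D + h).
ρ = ρ_ref D/(D + h) = 2820 × 106 km/(106 km + 5.18 km) = 2690 kg m⁻³.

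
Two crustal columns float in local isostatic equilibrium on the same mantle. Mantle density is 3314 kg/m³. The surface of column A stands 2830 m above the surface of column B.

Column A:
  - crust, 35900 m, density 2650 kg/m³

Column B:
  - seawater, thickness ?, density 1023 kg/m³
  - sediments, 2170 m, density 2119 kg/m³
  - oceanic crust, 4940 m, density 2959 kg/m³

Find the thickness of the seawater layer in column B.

4410 m

Take the compensation level at the base of the deeper column (depth z_c below the surface of column A) and equate Σ ρ_i t_i down to z_c; mantle fills any gap and the z_c terms cancel.
Column A: 35900×2650 + (z_c − 35900)×3314
Column B: 2830×0 + x×1023 + 2170×2119 + 4940×2959 + (z_c − 2830 − 7110 − x)×3314
The z_c×3314 term appears on both sides and cancels. Collect the known terms of each column as K = Σ(ρt)_known − 3314 × (depth of known layers): K_A = 95135000 − 3314×35900 = −23837600; K_B = 19215690 − 3314×(2830 + 7110) = −13725470.
Balance: K_A = K_B − x×(3314 − 1023), so x = (K_B − K_A)/(3314 − 1023) = 10112100/2291 = 4410 m.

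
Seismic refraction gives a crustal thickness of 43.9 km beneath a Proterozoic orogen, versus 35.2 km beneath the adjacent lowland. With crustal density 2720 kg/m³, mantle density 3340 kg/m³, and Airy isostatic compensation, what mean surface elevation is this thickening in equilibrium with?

1.61 km

Excess crust Δ = 43.9 km − 35.2 km = 8.7 km, split between elevation h and root r with h + r = Δ.
Airy balance ρ_c h = (ρ_m − ρ_c) r gives r = h ρ_c/(ρ_m − ρ_c), so h (1 + ρ_c/(ρ_m − ρ_c)) = Δ, i.e. h = Δ (ρ_m − ρ_c)/ρ_m.
h = 8.7 km × 620/3340 = 1.61 km.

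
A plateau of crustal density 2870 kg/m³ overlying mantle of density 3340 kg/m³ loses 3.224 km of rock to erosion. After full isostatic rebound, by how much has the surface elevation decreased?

0.454 km

Rebound u = e ρ_c/ρ_m = 3.224 km × 2870/3340 = 2.77 km.
Net surface drop = e − u = 3.224 km − 2.77 km = e (ρ_m − ρ_c)/ρ_m = 0.454 km.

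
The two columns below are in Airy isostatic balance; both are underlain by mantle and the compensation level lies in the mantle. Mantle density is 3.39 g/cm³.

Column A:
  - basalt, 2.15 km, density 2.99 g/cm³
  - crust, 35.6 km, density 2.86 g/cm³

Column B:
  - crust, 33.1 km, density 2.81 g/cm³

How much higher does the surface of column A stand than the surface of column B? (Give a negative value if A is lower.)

0.156 km

For any compensation level in the mantle, the mantle terms cancel and isostasy reduces to e = (Σt_A − Σt_B) − (Σ(ρt)_A − Σ(ρt)_B) / ρ_m.
Σt_A = 37.75 km; Σt_B = 33.1 km; Σ(ρt)_A = 108.2445; Σ(ρt)_B = 93.011 (in km·g/cm³).
e = (37.75 − 33.1) − (108.2445 − 93.011) / 3.39 = 0.156 km.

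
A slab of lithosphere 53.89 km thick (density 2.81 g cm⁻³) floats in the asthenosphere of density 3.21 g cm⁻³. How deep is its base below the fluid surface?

47.2 km

Draft d = t ρ_obj/ρ_fluid = 53.89 km × 2.81/3.21 = 47.2 km.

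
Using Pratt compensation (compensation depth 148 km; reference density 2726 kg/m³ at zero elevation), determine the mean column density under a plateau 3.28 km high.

2670 kg/m³

Pratt balance: ρ_ref D = ρ (D + h).
ρ = ρ_ref D/(D + h) = 2726 × 148 km/(148 km + 3.28 km) = 2670 kg/m³.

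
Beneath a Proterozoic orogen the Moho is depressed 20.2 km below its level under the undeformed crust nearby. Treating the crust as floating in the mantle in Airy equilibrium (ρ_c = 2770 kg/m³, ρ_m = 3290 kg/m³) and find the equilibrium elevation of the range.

In Airy isostatic equilibrium: ρ_c h = (ρ_m − ρ_c) r.
h = r (ρ_m − ρ_c) / ρ_c = 20.2 km × (3290 − 2770) / 2770 = 3.79 km.

3.79 km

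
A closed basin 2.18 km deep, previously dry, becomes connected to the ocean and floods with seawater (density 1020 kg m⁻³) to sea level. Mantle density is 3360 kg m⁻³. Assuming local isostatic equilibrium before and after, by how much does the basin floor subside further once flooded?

After flooding the water column is d + s deep. Its weight must equal the weight of mantle displaced by the extra subsidence s: (d + s) ρ_w = s ρ_m.
s = d ρ_w / (ρ_m − ρ_w) = 2.18 km × 1020/(3360 − 1020) = 0.95 km.

0.95 km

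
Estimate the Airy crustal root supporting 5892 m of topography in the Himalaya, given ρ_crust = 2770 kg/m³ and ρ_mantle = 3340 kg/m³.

28600 m

By Archimedes' principle applied to the lithosphere: the weight of the topography is balanced by the buoyancy of the root, ρ_c h = (ρ_m − ρ_c) r.
r = h · ρ_c / (ρ_m − ρ_c) = 5892 m × 2770 / (3340 − 2770) = 28600 m.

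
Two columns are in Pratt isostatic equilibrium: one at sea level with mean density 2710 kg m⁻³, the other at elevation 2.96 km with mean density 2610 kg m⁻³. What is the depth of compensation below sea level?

77.3 km

ρ_ref D = ρ (D + h) → D (ρ_ref − ρ) = ρ h.
D = ρ h/(ρ_ref − ρ) = 2610 × 2.96 km/(2710 − 2610) = 77.3 km.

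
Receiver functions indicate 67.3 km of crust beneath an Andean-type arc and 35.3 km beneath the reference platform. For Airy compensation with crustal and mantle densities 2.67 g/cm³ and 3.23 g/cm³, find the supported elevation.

5.55 km

Excess crust Δ = 67.3 km − 35.3 km = 32 km, split between elevation h and root r with h + r = Δ.
Airy balance ρ_c h = (ρ_m − ρ_c) r gives r = h ρ_c/(ρ_m − ρ_c), so h (1 + ρ_c/(ρ_m − ρ_c)) = Δ, i.e. h = Δ (ρ_m − ρ_c)/ρ_m.
h = 32 km × 0.56/3.23 = 5.55 km.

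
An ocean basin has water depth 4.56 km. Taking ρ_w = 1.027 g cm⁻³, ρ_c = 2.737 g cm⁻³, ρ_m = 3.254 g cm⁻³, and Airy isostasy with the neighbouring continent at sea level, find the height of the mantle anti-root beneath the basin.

15.1 km

Balancing pressure at the compensation depth: replacing crust with seawater at the top is compensated by replacing crust with mantle at the base: d (ρ_c − ρ_w) = a (ρ_m − ρ_c).
a = d (ρ_c − ρ_w)/(ρ_m − ρ_c) = 4.56 km × 1.71/0.517 = 15.1 km.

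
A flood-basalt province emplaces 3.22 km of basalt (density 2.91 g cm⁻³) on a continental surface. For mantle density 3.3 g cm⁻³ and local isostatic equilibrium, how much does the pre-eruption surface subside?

Subaerial loading: s = t ρ_load / ρ_m.
s = 3.22 km × 2.91/3.3 = 2.84 km.

2.84 km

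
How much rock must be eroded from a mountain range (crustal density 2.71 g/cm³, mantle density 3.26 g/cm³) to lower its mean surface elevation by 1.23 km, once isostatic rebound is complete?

7.29 km

Net drop Δ = e − u = e − e ρ_c/ρ_m = e (ρ_m − ρ_c)/ρ_m.
e = Δ ρ_m/(ρ_m − ρ_c) = 1.23 km × 3.26/0.55 = 7.29 km.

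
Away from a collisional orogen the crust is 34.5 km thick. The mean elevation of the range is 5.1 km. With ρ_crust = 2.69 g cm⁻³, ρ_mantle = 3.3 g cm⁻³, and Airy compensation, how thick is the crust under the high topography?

62.1 km

Root depth r = h ρ_c / (ρ_m − ρ_c) = 5.1 km × 2.69 / 0.61 = 22.49 km.
Total thickness = T + h + r = 34.5 km + 5.1 km + 22.49 km = 62.1 km.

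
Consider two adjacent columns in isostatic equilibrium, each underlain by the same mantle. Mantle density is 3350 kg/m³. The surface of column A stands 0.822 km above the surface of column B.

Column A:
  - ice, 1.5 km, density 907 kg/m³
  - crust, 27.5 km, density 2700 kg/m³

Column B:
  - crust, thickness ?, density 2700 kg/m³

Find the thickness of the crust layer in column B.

28.9 km

Take the compensation level at the base of the deeper column (depth z_c below the surface of column A) and equate Σ ρ_i t_i down to z_c; mantle fills any gap and the z_c terms cancel.
Column A: 1.5×907 + 27.5×2700 + (z_c − 29)×3350
Column B: 0.822×0 + x×2700 + (z_c − 0.822 − 0 − x)×3350
The z_c×3350 term appears on both sides and cancels. Collect the known terms of each column as K = Σ(ρt)_known − 3350 × (depth of known layers): K_A = 75610.5 − 3350×29 = −21539.5; K_B = 0 − 3350×(0.822 + 0) = −2753.7.
Balance: K_A = K_B − x×(3350 − 2700), so x = (K_B − K_A)/(3350 − 2700) = 18785.8/650 = 28.9 km.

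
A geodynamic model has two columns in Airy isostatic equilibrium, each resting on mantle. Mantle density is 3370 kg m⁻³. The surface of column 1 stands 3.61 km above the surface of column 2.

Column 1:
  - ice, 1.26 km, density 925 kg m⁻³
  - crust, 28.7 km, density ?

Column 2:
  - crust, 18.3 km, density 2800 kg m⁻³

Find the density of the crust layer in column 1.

Take the compensation level at the base of the deeper column (depth z_c below the surface of column 1) and equate Σ ρ_i t_i down to z_c; mantle fills any gap and the z_c terms cancel.
Column 1: 1.26×925 + 28.7×ρ + (z_c − 29.96)×3370
Column 2: 3.61×0 + 18.3×2800 + (z_c − 3.61 − 18.3)×3370
The z_c×3370 term appears on both sides and cancels. Collect the known terms of each column as K = Σ(ρt)_known − 3370 × (depth of known layers): K_1 = 1165.5 − 3370×29.96 = −99799.7; K_2 = 51240 − 3370×(3.61 + 18.3) = −22596.7.
Balance: K_1 + 28.7×ρ = K_2, so ρ = (K_2 − K_1)/28.7 = 77203/28.7 = 2690 kg m⁻³.

2690 kg m⁻³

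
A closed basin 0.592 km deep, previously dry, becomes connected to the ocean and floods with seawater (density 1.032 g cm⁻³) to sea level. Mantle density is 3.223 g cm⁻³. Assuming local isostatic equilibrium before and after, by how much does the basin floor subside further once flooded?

0.279 km

After flooding the water column is d + s deep. Its weight must equal the weight of mantle displaced by the extra subsidence s: (d + s) ρ_w = s ρ_m.
s = d ρ_w / (ρ_m − ρ_w) = 0.592 km × 1.032/(3.223 − 1.032) = 0.279 km.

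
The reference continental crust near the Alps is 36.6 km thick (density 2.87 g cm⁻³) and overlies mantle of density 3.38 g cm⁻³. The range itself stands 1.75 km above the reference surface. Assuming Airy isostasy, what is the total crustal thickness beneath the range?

Root depth r = h ρ_c / (ρ_m − ρ_c) = 1.75 km × 2.87 / 0.51 = 9.848 km.
Total thickness = T + h + r = 36.6 km + 1.75 km + 9.848 km = 48.2 km.

48.2 km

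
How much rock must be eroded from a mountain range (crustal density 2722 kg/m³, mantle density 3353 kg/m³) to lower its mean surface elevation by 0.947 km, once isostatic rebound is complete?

5.03 km

Net drop Δ = e − u = e − e ρ_c/ρ_m = e (ρ_m − ρ_c)/ρ_m.
e = Δ ρ_m/(ρ_m − ρ_c) = 0.947 km × 3353/631 = 5.03 km.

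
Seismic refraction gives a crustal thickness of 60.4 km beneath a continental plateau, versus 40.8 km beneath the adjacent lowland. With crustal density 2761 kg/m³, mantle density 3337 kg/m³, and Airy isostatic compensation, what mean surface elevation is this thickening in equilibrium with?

Excess crust Δ = 60.4 km − 40.8 km = 19.6 km, split between elevation h and root r with h + r = Δ.
Airy balance ρ_c h = (ρ_m − ρ_c) r gives r = h ρ_c/(ρ_m − ρ_c), so h (1 + ρ_c/(ρ_m − ρ_c)) = Δ, i.e. h = Δ (ρ_m − ρ_c)/ρ_m.
h = 19.6 km × 576/3337 = 3.38 km.

3.38 km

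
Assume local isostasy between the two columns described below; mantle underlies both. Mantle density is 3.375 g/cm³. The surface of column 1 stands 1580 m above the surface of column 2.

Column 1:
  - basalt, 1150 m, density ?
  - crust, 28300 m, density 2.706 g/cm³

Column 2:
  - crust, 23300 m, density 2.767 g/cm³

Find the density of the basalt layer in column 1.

Take the compensation level at the base of the deeper column (depth z_c below the surface of column 1) and equate Σ ρ_i t_i down to z_c; mantle fills any gap and the z_c terms cancel.
Column 1: 1150×ρ + 28300×2.706 + (z_c − 29450)×3.375
Column 2: 1580×0 + 23300×2.767 + (z_c − 1580 − 23300)×3.375
The z_c×3.375 term appears on both sides and cancels. Collect the known terms of each column as K = Σ(ρt)_known − 3.375 × (depth of known layers): K_1 = 76579.8 − 3.375×29450 = −22813.95; K_2 = 64471.1 − 3.375×(1580 + 23300) = −19498.9.
Balance: K_1 + 1150×ρ = K_2, so ρ = (K_2 − K_1)/1150 = 3315.05/1150 = 2.88 g/cm³.

2.88 g/cm³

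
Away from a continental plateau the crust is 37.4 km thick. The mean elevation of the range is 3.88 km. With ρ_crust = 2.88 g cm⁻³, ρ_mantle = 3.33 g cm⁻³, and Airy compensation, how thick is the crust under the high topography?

66.1 km

Root depth r = h ρ_c / (ρ_m − ρ_c) = 3.88 km × 2.88 / 0.45 = 24.83 km.
Total thickness = T + h + r = 37.4 km + 3.88 km + 24.83 km = 66.1 km.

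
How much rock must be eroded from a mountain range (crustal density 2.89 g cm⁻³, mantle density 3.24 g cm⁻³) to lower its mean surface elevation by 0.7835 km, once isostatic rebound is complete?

Net drop Δ = e − u = e − e ρ_c/ρ_m = e (ρ_m − ρ_c)/ρ_m.
e = Δ ρ_m/(ρ_m − ρ_c) = 0.7835 km × 3.24/0.35 = 7.25 km.

7.25 km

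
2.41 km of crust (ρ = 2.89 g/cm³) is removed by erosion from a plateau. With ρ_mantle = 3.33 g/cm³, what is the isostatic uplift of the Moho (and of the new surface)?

Unloading: uplift u = e ρ_c/ρ_m = 2.41 km × 2.89/3.33 = 2.09 km.

2.09 km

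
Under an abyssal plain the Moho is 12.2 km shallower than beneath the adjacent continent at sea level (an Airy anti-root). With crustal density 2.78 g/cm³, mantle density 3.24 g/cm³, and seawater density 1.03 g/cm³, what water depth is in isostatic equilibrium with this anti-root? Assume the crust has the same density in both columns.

3.21 km

Replacing a thickness d of crust by seawater at the top must be balanced by replacing crust with mantle at the base: d (ρ_c − ρ_w) = a (ρ_m − ρ_c).
d = a (ρ_m − ρ_c)/(ρ_c − ρ_w) = 12.2 km × 0.46/1.75 = 3.21 km.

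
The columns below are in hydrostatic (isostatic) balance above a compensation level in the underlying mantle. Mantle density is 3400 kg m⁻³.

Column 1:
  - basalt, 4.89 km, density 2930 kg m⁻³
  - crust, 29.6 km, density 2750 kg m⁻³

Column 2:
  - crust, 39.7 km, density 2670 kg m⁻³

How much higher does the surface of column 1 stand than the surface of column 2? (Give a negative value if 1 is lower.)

For any compensation level in the mantle, the mantle terms cancel and isostasy reduces to e = (Σt_1 − Σt_2) − (Σ(ρt)_1 − Σ(ρt)_2) / ρ_m.
Σt_1 = 34.49 km; Σt_2 = 39.7 km; Σ(ρt)_1 = 95727.7; Σ(ρt)_2 = 105999 (in km·kg m⁻³).
e = (34.49 − 39.7) − (95727.7 − 105999) / 3400 = −2.19 km.

−2.19 km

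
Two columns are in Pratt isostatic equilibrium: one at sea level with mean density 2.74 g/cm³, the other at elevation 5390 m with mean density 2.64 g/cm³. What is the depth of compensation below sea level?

ρ_ref D = ρ (D + h) → D (ρ_ref − ρ) = ρ h.
D = ρ h/(ρ_ref − ρ) = 2.64 × 5390 m/(2.74 − 2.64) = 142000 m.

142000 m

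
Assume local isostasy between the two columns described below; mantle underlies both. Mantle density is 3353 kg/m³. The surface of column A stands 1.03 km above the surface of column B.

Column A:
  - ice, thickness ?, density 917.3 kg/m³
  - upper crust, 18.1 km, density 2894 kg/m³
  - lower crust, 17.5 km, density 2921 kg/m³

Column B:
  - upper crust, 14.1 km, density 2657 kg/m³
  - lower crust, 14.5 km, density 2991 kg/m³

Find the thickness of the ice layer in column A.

1.09 km

Take the compensation level at the base of the deeper column (depth z_c below the surface of column A) and equate Σ ρ_i t_i down to z_c; mantle fills any gap and the z_c terms cancel.
Column A: x×917.3 + 18.1×2894 + 17.5×2921 + (z_c − 35.6 − x)×3353
Column B: 1.03×0 + 14.1×2657 + 14.5×2991 + (z_c − 1.03 − 28.6)×3353
The z_c×3353 term appears on both sides and cancels. Collect the known terms of each column as K = Σ(ρt)_known − 3353 × (depth of known layers): K_A = 103498.9 − 3353×35.6 = −15867.9; K_B = 80833.2 − 3353×(1.03 + 28.6) = −18516.19.
Balance: K_A − x×(3353 − 917.3) = K_B, so x = (K_A − K_B)/(3353 − 917.3) = 2648.29/2435.7 = 1.09 km.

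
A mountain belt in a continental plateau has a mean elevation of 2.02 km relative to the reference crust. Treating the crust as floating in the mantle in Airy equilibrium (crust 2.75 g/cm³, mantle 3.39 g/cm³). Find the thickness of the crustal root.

By Archimedes' principle applied to the lithosphere: the weight of the topography is balanced by the buoyancy of the root, ρ_c h = (ρ_m − ρ_c) r.
r = h · ρ_c / (ρ_m − ρ_c) = 2.02 km × 2.75 / (3.39 − 2.75) = 8.68 km.

8.68 km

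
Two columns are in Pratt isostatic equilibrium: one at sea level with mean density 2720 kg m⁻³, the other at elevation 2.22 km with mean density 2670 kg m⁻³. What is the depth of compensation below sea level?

119 km

ρ_ref D = ρ (D + h) → D (ρ_ref − ρ) = ρ h.
D = ρ h/(ρ_ref − ρ) = 2670 × 2.22 km/(2720 − 2670) = 119 km.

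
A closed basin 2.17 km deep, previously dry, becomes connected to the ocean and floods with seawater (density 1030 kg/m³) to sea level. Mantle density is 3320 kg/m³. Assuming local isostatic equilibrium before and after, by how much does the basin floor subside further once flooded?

After flooding the water column is d + s deep. Its weight must equal the weight of mantle displaced by the extra subsidence s: (d + s) ρ_w = s ρ_m.
s = d ρ_w / (ρ_m − ρ_w) = 2.17 km × 1030/(3320 − 1030) = 0.976 km.

0.976 km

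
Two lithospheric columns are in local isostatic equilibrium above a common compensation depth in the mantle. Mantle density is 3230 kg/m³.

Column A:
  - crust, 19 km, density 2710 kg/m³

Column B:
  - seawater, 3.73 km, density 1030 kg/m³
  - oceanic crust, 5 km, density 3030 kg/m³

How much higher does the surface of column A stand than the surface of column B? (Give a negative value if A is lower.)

0.209 km

For any compensation level in the mantle, the mantle terms cancel and isostasy reduces to e = (Σt_A − Σt_B) − (Σ(ρt)_A − Σ(ρt)_B) / ρ_m.
Σt_A = 19 km; Σt_B = 8.73 km; Σ(ρt)_A = 51490; Σ(ρt)_B = 18991.9 (in km·kg/m³).
e = (19 − 8.73) − (51490 − 18991.9) / 3230 = 0.209 km.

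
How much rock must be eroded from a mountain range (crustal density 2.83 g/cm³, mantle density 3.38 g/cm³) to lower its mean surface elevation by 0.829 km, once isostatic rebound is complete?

5.09 km

Net drop Δ = e − u = e − e ρ_c/ρ_m = e (ρ_m − ρ_c)/ρ_m.
e = Δ ρ_m/(ρ_m − ρ_c) = 0.829 km × 3.38/0.55 = 5.09 km.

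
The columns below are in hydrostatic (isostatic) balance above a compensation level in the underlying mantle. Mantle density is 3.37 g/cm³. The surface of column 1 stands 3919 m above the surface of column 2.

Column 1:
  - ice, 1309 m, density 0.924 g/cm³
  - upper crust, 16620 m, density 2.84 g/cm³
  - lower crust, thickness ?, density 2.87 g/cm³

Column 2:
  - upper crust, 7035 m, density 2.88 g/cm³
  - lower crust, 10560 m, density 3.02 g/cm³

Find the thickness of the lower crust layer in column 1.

16700 m

Take the compensation level at the base of the deeper column (depth z_c below the surface of column 1) and equate Σ ρ_i t_i down to z_c; mantle fills any gap and the z_c terms cancel.
Column 1: 1309×0.924 + 16620×2.84 + x×2.87 + (z_c − 17929 − x)×3.37
Column 2: 3919×0 + 7035×2.88 + 10560×3.02 + (z_c − 3919 − 17595)×3.37
The z_c×3.37 term appears on both sides and cancels. Collect the known terms of each column as K = Σ(ρt)_known − 3.37 × (depth of known layers): K_1 = 48410.316 − 3.37×17929 = −12010.414; K_2 = 52152 − 3.37×(3919 + 17595) = −20350.18.
Balance: K_1 − x×(3.37 − 2.87) = K_2, so x = (K_1 − K_2)/(3.37 − 2.87) = 8339.77/0.5 = 16700 m.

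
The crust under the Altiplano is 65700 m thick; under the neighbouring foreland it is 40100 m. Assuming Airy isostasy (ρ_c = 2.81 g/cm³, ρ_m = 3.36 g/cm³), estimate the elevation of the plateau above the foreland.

Excess crust Δ = 65700 m − 40100 m = 25600 m, split between elevation h and root r with h + r = Δ.
Airy balance ρ_c h = (ρ_m − ρ_c) r gives r = h ρ_c/(ρ_m − ρ_c), so h (1 + ρ_c/(ρ_m − ρ_c)) = Δ, i.e. h = Δ (ρ_m − ρ_c)/ρ_m.
h = 25600 m × 0.55/3.36 = 4190 m.

4190 m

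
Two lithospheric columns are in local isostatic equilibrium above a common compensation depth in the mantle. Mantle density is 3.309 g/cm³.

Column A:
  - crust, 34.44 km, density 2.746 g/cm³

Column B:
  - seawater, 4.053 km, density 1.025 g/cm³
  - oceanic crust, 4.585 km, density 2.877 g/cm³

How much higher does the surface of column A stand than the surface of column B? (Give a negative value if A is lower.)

2.46 km

For any compensation level in the mantle, the mantle terms cancel and isostasy reduces to e = (Σt_A − Σt_B) − (Σ(ρt)_A − Σ(ρt)_B) / ρ_m.
Σt_A = 34.44 km; Σt_B = 8.638 km; Σ(ρt)_A = 94.57224; Σ(ρt)_B = 17.34537 (in km·g/cm³).
e = (34.44 − 8.638) − (94.57224 − 17.34537) / 3.309 = 2.46 km.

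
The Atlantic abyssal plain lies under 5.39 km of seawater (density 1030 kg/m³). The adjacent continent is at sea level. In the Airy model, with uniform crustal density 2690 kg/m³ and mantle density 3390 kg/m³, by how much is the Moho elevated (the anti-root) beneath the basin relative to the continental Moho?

Equating mass per unit area of the two columns: replacing crust with seawater at the top is compensated by replacing crust with mantle at the base: d (ρ_c − ρ_w) = a (ρ_m − ρ_c).
a = d (ρ_c − ρ_w)/(ρ_m − ρ_c) = 5.39 km × 1660/700 = 12.8 km.

12.8 km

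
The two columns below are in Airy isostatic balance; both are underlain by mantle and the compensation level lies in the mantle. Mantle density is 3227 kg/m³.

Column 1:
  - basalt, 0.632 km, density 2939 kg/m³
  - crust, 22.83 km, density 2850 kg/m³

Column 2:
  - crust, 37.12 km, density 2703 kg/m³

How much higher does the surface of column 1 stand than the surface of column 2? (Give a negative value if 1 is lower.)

−3.3 km

For any compensation level in the mantle, the mantle terms cancel and isostasy reduces to e = (Σt_1 − Σt_2) − (Σ(ρt)_1 − Σ(ρt)_2) / ρ_m.
Σt_1 = 23.462 km; Σt_2 = 37.12 km; Σ(ρt)_1 = 66922.948; Σ(ρt)_2 = 100335.36 (in km·kg/m³).
e = (23.462 − 37.12) − (66922.948 − 100335.36) / 3227 = −3.3 km.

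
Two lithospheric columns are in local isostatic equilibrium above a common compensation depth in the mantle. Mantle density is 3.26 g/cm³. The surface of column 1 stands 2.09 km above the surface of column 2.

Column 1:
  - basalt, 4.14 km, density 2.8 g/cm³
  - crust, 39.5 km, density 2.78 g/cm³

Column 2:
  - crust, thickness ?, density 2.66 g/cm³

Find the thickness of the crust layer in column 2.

Take the compensation level at the base of the deeper column (depth z_c below the surface of column 1) and equate Σ ρ_i t_i down to z_c; mantle fills any gap and the z_c terms cancel.
Column 1: 4.14×2.8 + 39.5×2.78 + (z_c − 43.64)×3.26
Column 2: 2.09×0 + x×2.66 + (z_c − 2.09 − 0 − x)×3.26
The z_c×3.26 term appears on both sides and cancels. Collect the known terms of each column as K = Σ(ρt)_known − 3.26 × (depth of known layers): K_1 = 121.402 − 3.26×43.64 = −20.8644; K_2 = 0 − 3.26×(2.09 + 0) = −6.8134.
Balance: K_1 = K_2 − x×(3.26 − 2.66), so x = (K_2 − K_1)/(3.26 − 2.66) = 14.051/0.6 = 23.4 km.

23.4 km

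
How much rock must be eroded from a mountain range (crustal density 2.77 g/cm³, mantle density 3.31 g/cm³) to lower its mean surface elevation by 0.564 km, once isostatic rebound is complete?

Net drop Δ = e − u = e − e ρ_c/ρ_m = e (ρ_m − ρ_c)/ρ_m.
e = Δ ρ_m/(ρ_m − ρ_c) = 0.564 km × 3.31/0.54 = 3.46 km.

3.46 km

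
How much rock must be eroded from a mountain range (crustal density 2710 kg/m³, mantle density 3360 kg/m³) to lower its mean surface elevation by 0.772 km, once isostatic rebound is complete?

3.99 km

Net drop Δ = e − u = e − e ρ_c/ρ_m = e (ρ_m − ρ_c)/ρ_m.
e = Δ ρ_m/(ρ_m − ρ_c) = 0.772 km × 3360/650 = 3.99 km.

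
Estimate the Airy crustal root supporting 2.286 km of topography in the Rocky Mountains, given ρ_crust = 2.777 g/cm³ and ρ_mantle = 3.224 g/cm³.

In Airy isostatic equilibrium: the weight of the topography is balanced by the buoyancy of the root, ρ_c h = (ρ_m − ρ_c) r.
r = h · ρ_c / (ρ_m − ρ_c) = 2.286 km × 2.777 / (3.224 − 2.777) = 14.2 km.

14.2 km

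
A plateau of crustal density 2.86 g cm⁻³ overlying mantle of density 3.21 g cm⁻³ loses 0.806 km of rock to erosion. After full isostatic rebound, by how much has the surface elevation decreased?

Rebound u = e ρ_c/ρ_m = 0.806 km × 2.86/3.21 = 0.7181 km.
Net surface drop = e − u = 0.806 km − 0.7181 km = e (ρ_m − ρ_c)/ρ_m = 0.0879 km.

0.0879 km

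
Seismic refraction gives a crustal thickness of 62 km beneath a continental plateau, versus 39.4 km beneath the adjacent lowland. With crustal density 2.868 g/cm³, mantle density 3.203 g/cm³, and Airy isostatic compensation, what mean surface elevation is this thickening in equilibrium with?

Excess crust Δ = 62 km − 39.4 km = 22.6 km, split between elevation h and root r with h + r = Δ.
Airy balance ρ_c h = (ρ_m − ρ_c) r gives r = h ρ_c/(ρ_m − ρ_c), so h (1 + ρ_c/(ρ_m − ρ_c)) = Δ, i.e. h = Δ (ρ_m − ρ_c)/ρ_m.
h = 22.6 km × 0.335/3.203 = 2.36 km.

2.36 km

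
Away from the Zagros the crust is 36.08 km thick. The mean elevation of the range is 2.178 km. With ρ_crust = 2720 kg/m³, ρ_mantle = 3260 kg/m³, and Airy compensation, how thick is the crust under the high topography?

49.2 km

Root depth r = h ρ_c / (ρ_m − ρ_c) = 2.178 km × 2720 / 540 = 10.97 km.
Total thickness = T + h + r = 36.08 km + 2.178 km + 10.97 km = 49.2 km.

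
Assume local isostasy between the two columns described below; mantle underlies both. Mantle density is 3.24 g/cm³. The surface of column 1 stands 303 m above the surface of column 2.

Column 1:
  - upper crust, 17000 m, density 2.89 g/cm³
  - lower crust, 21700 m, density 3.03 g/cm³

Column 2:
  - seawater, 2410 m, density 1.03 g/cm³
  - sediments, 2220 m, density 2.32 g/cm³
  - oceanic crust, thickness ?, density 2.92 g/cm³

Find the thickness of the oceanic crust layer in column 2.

6740 m

Take the compensation level at the base of the deeper column (depth z_c below the surface of column 1) and equate Σ ρ_i t_i down to z_c; mantle fills any gap and the z_c terms cancel.
Column 1: 17000×2.89 + 21700×3.03 + (z_c − 38700)×3.24
Column 2: 303×0 + 2410×1.03 + 2220×2.32 + x×2.92 + (z_c − 303 − 4630 − x)×3.24
The z_c×3.24 term appears on both sides and cancels. Collect the known terms of each column as K = Σ(ρt)_known − 3.24 × (depth of known layers): K_1 = 114881 − 3.24×38700 = −10507; K_2 = 7632.7 − 3.24×(303 + 4630) = −8350.22.
Balance: K_1 = K_2 − x×(3.24 − 2.92), so x = (K_2 − K_1)/(3.24 − 2.92) = 2156.78/0.32 = 6740 m.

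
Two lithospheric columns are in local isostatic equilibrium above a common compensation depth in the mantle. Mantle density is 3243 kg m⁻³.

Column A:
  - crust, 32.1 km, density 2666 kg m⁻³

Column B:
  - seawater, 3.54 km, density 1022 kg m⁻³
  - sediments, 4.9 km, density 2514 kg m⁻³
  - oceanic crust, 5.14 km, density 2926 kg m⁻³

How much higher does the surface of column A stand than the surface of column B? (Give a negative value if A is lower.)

1.68 km

For any compensation level in the mantle, the mantle terms cancel and isostasy reduces to e = (Σt_A − Σt_B) − (Σ(ρt)_A − Σ(ρt)_B) / ρ_m.
Σt_A = 32.1 km; Σt_B = 13.58 km; Σ(ρt)_A = 85578.6; Σ(ρt)_B = 30976.12 (in km·kg m⁻³).
e = (32.1 − 13.58) − (85578.6 − 30976.12) / 3243 = 1.68 km.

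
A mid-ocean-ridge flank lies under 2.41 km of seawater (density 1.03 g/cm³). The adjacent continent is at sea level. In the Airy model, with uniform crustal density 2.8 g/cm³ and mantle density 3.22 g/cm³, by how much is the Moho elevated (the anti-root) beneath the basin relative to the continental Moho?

10.2 km

By Archimedes' principle applied to the lithosphere: replacing crust with seawater at the top is compensated by replacing crust with mantle at the base: d (ρ_c − ρ_w) = a (ρ_m − ρ_c).
a = d (ρ_c − ρ_w)/(ρ_m − ρ_c) = 2.41 km × 1.77/0.42 = 10.2 km.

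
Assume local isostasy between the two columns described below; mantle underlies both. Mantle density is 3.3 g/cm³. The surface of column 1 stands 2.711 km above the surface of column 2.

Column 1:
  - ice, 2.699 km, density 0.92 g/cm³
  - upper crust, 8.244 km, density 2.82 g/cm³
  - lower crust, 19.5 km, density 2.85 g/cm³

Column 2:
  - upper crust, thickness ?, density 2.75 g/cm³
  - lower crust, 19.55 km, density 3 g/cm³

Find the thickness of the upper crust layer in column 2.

Take the compensation level at the base of the deeper column (depth z_c below the surface of column 1) and equate Σ ρ_i t_i down to z_c; mantle fills any gap and the z_c terms cancel.
Column 1: 2.699×0.92 + 8.244×2.82 + 19.5×2.85 + (z_c − 30.443)×3.3
Column 2: 2.711×0 + x×2.75 + 19.55×3 + (z_c − 2.711 − 19.55 − x)×3.3
The z_c×3.3 term appears on both sides and cancels. Collect the known terms of each column as K = Σ(ρt)_known − 3.3 × (depth of known layers): K_1 = 81.30616 − 3.3×30.443 = −19.15574; K_2 = 58.65 − 3.3×(2.711 + 19.55) = −14.8113.
Balance: K_1 = K_2 − x×(3.3 − 2.75), so x = (K_2 − K_1)/(3.3 − 2.75) = 4.34444/0.55 = 7.9 km.

7.9 km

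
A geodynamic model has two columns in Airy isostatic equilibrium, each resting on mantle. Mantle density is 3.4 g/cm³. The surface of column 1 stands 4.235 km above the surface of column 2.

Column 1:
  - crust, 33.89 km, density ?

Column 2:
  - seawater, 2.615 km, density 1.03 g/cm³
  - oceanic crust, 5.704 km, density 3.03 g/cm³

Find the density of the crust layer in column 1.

2.73 g/cm³

Take the compensation level at the base of the deeper column (depth z_c below the surface of column 1) and equate Σ ρ_i t_i down to z_c; mantle fills any gap and the z_c terms cancel.
Column 1: 33.89×ρ + (z_c − 33.89)×3.4
Column 2: 4.235×0 + 2.615×1.03 + 5.704×3.03 + (z_c − 4.235 − 8.319)×3.4
The z_c×3.4 term appears on both sides and cancels. Collect the known terms of each column as K = Σ(ρt)_known − 3.4 × (depth of known layers): K_1 = 0 − 3.4×33.89 = −115.226; K_2 = 19.97657 − 3.4×(4.235 + 8.319) = −22.70703.
Balance: K_1 + 33.89×ρ = K_2, so ρ = (K_2 − K_1)/33.89 = 92.519/33.89 = 2.73 g/cm³.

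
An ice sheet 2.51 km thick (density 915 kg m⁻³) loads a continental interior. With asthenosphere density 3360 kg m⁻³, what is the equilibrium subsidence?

By Archimedes' principle applied to the lithosphere: the ice load ρ_ice t is balanced by mantle displaced below, ρ_m s.
s = t ρ_ice / ρ_m = 2.51 km × 915/3360 = 0.684 km.

0.684 km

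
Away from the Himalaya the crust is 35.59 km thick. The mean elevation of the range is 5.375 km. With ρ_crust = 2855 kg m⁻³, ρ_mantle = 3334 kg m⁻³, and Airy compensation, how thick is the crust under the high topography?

Root depth r = h ρ_c / (ρ_m − ρ_c) = 5.375 km × 2855 / 479 = 32.04 km.
Total thickness = T + h + r = 35.59 km + 5.375 km + 32.04 km = 73 km.

73 km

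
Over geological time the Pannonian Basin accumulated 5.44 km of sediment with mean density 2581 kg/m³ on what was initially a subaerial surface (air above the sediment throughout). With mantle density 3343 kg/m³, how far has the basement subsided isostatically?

Subaerial load: s = t ρ_sed / ρ_m = 5.44 km × 2581/3343 = 4.2 km.

4.2 km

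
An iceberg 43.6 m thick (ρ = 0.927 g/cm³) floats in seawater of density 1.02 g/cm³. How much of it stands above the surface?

3.98 m

Floating equilibrium: submerged depth d = t ρ_obj/ρ_fluid = 43.6 m × 0.927/1.02 = 39.62 m.
Freeboard = t − d = 43.6 m − 39.62 m = 3.98 m.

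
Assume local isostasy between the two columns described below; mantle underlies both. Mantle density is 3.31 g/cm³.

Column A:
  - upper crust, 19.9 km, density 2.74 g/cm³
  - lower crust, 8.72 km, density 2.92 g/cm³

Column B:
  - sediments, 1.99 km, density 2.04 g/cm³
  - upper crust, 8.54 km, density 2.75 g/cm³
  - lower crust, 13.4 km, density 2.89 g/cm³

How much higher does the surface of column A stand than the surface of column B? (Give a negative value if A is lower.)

For any compensation level in the mantle, the mantle terms cancel and isostasy reduces to e = (Σt_A − Σt_B) − (Σ(ρt)_A − Σ(ρt)_B) / ρ_m.
Σt_A = 28.62 km; Σt_B = 23.93 km; Σ(ρt)_A = 79.9884; Σ(ρt)_B = 66.2706 (in km·g/cm³).
e = (28.62 − 23.93) − (79.9884 − 66.2706) / 3.31 = 0.546 km.

0.546 km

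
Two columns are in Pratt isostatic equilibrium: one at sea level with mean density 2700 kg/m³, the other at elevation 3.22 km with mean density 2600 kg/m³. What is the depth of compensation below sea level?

83.7 km

ρ_ref D = ρ (D + h) → D (ρ_ref − ρ) = ρ h.
D = ρ h/(ρ_ref − ρ) = 2600 × 3.22 km/(2700 − 2600) = 83.7 km.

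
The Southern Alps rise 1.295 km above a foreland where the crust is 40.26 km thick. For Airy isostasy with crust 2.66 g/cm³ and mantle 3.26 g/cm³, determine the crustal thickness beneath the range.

Root depth r = h ρ_c / (ρ_m − ρ_c) = 1.295 km × 2.66 / 0.6 = 5.741 km.
Total thickness = T + h + r = 40.26 km + 1.295 km + 5.741 km = 47.3 km.

47.3 km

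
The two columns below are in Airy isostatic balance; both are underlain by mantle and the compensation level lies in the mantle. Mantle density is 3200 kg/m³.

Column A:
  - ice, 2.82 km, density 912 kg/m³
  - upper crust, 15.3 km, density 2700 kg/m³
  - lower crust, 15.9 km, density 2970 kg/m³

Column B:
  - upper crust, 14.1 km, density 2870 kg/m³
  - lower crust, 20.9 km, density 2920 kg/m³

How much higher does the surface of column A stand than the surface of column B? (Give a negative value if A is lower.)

2.27 km

For any compensation level in the mantle, the mantle terms cancel and isostasy reduces to e = (Σt_A − Σt_B) − (Σ(ρt)_A − Σ(ρt)_B) / ρ_m.
Σt_A = 34.02 km; Σt_B = 35 km; Σ(ρt)_A = 91104.84; Σ(ρt)_B = 101495 (in km·kg/m³).
e = (34.02 − 35) − (91104.84 − 101495) / 3200 = 2.27 km.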